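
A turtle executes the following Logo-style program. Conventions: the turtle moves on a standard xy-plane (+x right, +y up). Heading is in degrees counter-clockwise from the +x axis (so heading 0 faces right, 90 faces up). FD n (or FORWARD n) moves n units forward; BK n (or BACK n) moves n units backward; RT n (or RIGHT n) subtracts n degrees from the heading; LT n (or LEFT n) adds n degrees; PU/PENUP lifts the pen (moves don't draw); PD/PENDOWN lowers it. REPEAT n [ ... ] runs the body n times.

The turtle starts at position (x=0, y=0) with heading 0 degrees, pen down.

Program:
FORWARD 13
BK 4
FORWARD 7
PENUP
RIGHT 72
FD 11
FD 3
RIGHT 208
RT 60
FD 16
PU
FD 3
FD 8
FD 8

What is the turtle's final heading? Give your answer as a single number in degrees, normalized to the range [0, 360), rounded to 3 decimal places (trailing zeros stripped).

Executing turtle program step by step:
Start: pos=(0,0), heading=0, pen down
FD 13: (0,0) -> (13,0) [heading=0, draw]
BK 4: (13,0) -> (9,0) [heading=0, draw]
FD 7: (9,0) -> (16,0) [heading=0, draw]
PU: pen up
RT 72: heading 0 -> 288
FD 11: (16,0) -> (19.399,-10.462) [heading=288, move]
FD 3: (19.399,-10.462) -> (20.326,-13.315) [heading=288, move]
RT 208: heading 288 -> 80
RT 60: heading 80 -> 20
FD 16: (20.326,-13.315) -> (35.361,-7.842) [heading=20, move]
PU: pen up
FD 3: (35.361,-7.842) -> (38.18,-6.816) [heading=20, move]
FD 8: (38.18,-6.816) -> (45.698,-4.08) [heading=20, move]
FD 8: (45.698,-4.08) -> (53.215,-1.344) [heading=20, move]
Final: pos=(53.215,-1.344), heading=20, 3 segment(s) drawn

Answer: 20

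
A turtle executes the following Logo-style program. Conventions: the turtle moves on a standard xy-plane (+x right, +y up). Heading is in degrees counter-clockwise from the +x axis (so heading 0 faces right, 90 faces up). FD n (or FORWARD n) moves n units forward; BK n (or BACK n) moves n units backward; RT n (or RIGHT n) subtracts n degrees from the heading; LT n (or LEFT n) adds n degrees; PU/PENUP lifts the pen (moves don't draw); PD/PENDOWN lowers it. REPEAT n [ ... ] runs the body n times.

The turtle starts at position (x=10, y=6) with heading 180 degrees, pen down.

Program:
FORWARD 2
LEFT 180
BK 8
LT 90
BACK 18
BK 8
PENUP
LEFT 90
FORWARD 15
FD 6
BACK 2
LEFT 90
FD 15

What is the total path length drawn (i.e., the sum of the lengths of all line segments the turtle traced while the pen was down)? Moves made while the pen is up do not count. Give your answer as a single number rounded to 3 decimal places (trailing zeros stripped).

Answer: 36

Derivation:
Executing turtle program step by step:
Start: pos=(10,6), heading=180, pen down
FD 2: (10,6) -> (8,6) [heading=180, draw]
LT 180: heading 180 -> 0
BK 8: (8,6) -> (0,6) [heading=0, draw]
LT 90: heading 0 -> 90
BK 18: (0,6) -> (0,-12) [heading=90, draw]
BK 8: (0,-12) -> (0,-20) [heading=90, draw]
PU: pen up
LT 90: heading 90 -> 180
FD 15: (0,-20) -> (-15,-20) [heading=180, move]
FD 6: (-15,-20) -> (-21,-20) [heading=180, move]
BK 2: (-21,-20) -> (-19,-20) [heading=180, move]
LT 90: heading 180 -> 270
FD 15: (-19,-20) -> (-19,-35) [heading=270, move]
Final: pos=(-19,-35), heading=270, 4 segment(s) drawn

Segment lengths:
  seg 1: (10,6) -> (8,6), length = 2
  seg 2: (8,6) -> (0,6), length = 8
  seg 3: (0,6) -> (0,-12), length = 18
  seg 4: (0,-12) -> (0,-20), length = 8
Total = 36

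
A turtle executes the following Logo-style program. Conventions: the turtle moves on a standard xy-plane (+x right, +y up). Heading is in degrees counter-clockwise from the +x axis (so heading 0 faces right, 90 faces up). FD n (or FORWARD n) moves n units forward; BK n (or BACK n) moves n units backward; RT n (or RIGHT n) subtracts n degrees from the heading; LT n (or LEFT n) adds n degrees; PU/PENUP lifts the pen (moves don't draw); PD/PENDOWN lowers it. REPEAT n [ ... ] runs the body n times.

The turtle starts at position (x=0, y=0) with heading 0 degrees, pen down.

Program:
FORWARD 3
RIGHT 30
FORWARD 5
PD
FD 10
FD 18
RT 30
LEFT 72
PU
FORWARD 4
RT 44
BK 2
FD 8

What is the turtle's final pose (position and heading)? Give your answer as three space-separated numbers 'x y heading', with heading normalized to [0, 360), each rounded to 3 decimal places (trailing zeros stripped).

Answer: 40.58 -18.848 328

Derivation:
Executing turtle program step by step:
Start: pos=(0,0), heading=0, pen down
FD 3: (0,0) -> (3,0) [heading=0, draw]
RT 30: heading 0 -> 330
FD 5: (3,0) -> (7.33,-2.5) [heading=330, draw]
PD: pen down
FD 10: (7.33,-2.5) -> (15.99,-7.5) [heading=330, draw]
FD 18: (15.99,-7.5) -> (31.579,-16.5) [heading=330, draw]
RT 30: heading 330 -> 300
LT 72: heading 300 -> 12
PU: pen up
FD 4: (31.579,-16.5) -> (35.491,-15.668) [heading=12, move]
RT 44: heading 12 -> 328
BK 2: (35.491,-15.668) -> (33.795,-14.609) [heading=328, move]
FD 8: (33.795,-14.609) -> (40.58,-18.848) [heading=328, move]
Final: pos=(40.58,-18.848), heading=328, 4 segment(s) drawn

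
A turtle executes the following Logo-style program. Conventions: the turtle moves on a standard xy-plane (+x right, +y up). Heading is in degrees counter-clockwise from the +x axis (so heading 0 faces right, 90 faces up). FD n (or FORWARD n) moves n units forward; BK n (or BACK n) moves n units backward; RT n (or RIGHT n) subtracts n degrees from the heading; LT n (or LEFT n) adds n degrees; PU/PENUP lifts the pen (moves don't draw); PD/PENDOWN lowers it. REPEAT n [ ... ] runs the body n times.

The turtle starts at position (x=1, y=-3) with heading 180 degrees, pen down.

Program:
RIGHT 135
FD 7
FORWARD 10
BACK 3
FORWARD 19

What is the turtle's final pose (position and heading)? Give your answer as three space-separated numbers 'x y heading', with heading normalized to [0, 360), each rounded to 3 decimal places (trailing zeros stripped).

Executing turtle program step by step:
Start: pos=(1,-3), heading=180, pen down
RT 135: heading 180 -> 45
FD 7: (1,-3) -> (5.95,1.95) [heading=45, draw]
FD 10: (5.95,1.95) -> (13.021,9.021) [heading=45, draw]
BK 3: (13.021,9.021) -> (10.899,6.899) [heading=45, draw]
FD 19: (10.899,6.899) -> (24.335,20.335) [heading=45, draw]
Final: pos=(24.335,20.335), heading=45, 4 segment(s) drawn

Answer: 24.335 20.335 45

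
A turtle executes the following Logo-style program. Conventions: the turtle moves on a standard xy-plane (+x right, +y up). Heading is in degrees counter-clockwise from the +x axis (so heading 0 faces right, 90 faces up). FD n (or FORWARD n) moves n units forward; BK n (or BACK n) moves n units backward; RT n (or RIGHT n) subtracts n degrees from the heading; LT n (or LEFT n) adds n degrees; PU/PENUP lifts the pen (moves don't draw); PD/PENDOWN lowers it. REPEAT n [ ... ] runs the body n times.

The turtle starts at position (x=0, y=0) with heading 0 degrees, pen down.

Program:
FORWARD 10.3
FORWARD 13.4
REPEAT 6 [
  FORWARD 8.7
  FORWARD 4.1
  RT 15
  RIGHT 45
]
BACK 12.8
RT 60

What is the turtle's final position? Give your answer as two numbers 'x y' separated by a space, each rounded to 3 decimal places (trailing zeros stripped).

Answer: 10.9 0

Derivation:
Executing turtle program step by step:
Start: pos=(0,0), heading=0, pen down
FD 10.3: (0,0) -> (10.3,0) [heading=0, draw]
FD 13.4: (10.3,0) -> (23.7,0) [heading=0, draw]
REPEAT 6 [
  -- iteration 1/6 --
  FD 8.7: (23.7,0) -> (32.4,0) [heading=0, draw]
  FD 4.1: (32.4,0) -> (36.5,0) [heading=0, draw]
  RT 15: heading 0 -> 345
  RT 45: heading 345 -> 300
  -- iteration 2/6 --
  FD 8.7: (36.5,0) -> (40.85,-7.534) [heading=300, draw]
  FD 4.1: (40.85,-7.534) -> (42.9,-11.085) [heading=300, draw]
  RT 15: heading 300 -> 285
  RT 45: heading 285 -> 240
  -- iteration 3/6 --
  FD 8.7: (42.9,-11.085) -> (38.55,-18.62) [heading=240, draw]
  FD 4.1: (38.55,-18.62) -> (36.5,-22.17) [heading=240, draw]
  RT 15: heading 240 -> 225
  RT 45: heading 225 -> 180
  -- iteration 4/6 --
  FD 8.7: (36.5,-22.17) -> (27.8,-22.17) [heading=180, draw]
  FD 4.1: (27.8,-22.17) -> (23.7,-22.17) [heading=180, draw]
  RT 15: heading 180 -> 165
  RT 45: heading 165 -> 120
  -- iteration 5/6 --
  FD 8.7: (23.7,-22.17) -> (19.35,-14.636) [heading=120, draw]
  FD 4.1: (19.35,-14.636) -> (17.3,-11.085) [heading=120, draw]
  RT 15: heading 120 -> 105
  RT 45: heading 105 -> 60
  -- iteration 6/6 --
  FD 8.7: (17.3,-11.085) -> (21.65,-3.551) [heading=60, draw]
  FD 4.1: (21.65,-3.551) -> (23.7,0) [heading=60, draw]
  RT 15: heading 60 -> 45
  RT 45: heading 45 -> 0
]
BK 12.8: (23.7,0) -> (10.9,0) [heading=0, draw]
RT 60: heading 0 -> 300
Final: pos=(10.9,0), heading=300, 15 segment(s) drawn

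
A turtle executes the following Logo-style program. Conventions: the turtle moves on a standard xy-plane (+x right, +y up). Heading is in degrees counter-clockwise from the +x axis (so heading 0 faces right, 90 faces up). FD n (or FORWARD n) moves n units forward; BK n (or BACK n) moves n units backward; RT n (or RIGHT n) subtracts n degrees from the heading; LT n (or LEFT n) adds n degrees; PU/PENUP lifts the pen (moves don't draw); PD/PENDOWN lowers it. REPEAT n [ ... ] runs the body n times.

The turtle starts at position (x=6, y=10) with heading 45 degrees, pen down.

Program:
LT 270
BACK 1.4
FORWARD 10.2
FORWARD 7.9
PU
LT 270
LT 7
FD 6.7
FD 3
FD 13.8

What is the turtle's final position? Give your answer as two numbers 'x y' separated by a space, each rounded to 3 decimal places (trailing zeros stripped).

Answer: 3.341 -20.327

Derivation:
Executing turtle program step by step:
Start: pos=(6,10), heading=45, pen down
LT 270: heading 45 -> 315
BK 1.4: (6,10) -> (5.01,10.99) [heading=315, draw]
FD 10.2: (5.01,10.99) -> (12.223,3.777) [heading=315, draw]
FD 7.9: (12.223,3.777) -> (17.809,-1.809) [heading=315, draw]
PU: pen up
LT 270: heading 315 -> 225
LT 7: heading 225 -> 232
FD 6.7: (17.809,-1.809) -> (13.684,-7.088) [heading=232, move]
FD 3: (13.684,-7.088) -> (11.837,-9.452) [heading=232, move]
FD 13.8: (11.837,-9.452) -> (3.341,-20.327) [heading=232, move]
Final: pos=(3.341,-20.327), heading=232, 3 segment(s) drawn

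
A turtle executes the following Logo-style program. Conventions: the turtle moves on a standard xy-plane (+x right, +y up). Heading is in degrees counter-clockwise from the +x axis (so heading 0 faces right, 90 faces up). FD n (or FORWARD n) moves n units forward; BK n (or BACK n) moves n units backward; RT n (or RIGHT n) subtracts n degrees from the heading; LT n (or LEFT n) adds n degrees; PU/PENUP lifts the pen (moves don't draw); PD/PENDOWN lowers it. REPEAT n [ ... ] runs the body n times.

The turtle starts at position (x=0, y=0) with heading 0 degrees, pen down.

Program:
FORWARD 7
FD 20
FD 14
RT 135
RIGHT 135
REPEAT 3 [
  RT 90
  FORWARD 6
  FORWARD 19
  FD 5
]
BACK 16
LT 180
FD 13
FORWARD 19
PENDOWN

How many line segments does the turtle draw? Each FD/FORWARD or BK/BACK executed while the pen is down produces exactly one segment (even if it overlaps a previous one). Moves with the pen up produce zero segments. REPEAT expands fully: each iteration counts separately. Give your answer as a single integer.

Executing turtle program step by step:
Start: pos=(0,0), heading=0, pen down
FD 7: (0,0) -> (7,0) [heading=0, draw]
FD 20: (7,0) -> (27,0) [heading=0, draw]
FD 14: (27,0) -> (41,0) [heading=0, draw]
RT 135: heading 0 -> 225
RT 135: heading 225 -> 90
REPEAT 3 [
  -- iteration 1/3 --
  RT 90: heading 90 -> 0
  FD 6: (41,0) -> (47,0) [heading=0, draw]
  FD 19: (47,0) -> (66,0) [heading=0, draw]
  FD 5: (66,0) -> (71,0) [heading=0, draw]
  -- iteration 2/3 --
  RT 90: heading 0 -> 270
  FD 6: (71,0) -> (71,-6) [heading=270, draw]
  FD 19: (71,-6) -> (71,-25) [heading=270, draw]
  FD 5: (71,-25) -> (71,-30) [heading=270, draw]
  -- iteration 3/3 --
  RT 90: heading 270 -> 180
  FD 6: (71,-30) -> (65,-30) [heading=180, draw]
  FD 19: (65,-30) -> (46,-30) [heading=180, draw]
  FD 5: (46,-30) -> (41,-30) [heading=180, draw]
]
BK 16: (41,-30) -> (57,-30) [heading=180, draw]
LT 180: heading 180 -> 0
FD 13: (57,-30) -> (70,-30) [heading=0, draw]
FD 19: (70,-30) -> (89,-30) [heading=0, draw]
PD: pen down
Final: pos=(89,-30), heading=0, 15 segment(s) drawn
Segments drawn: 15

Answer: 15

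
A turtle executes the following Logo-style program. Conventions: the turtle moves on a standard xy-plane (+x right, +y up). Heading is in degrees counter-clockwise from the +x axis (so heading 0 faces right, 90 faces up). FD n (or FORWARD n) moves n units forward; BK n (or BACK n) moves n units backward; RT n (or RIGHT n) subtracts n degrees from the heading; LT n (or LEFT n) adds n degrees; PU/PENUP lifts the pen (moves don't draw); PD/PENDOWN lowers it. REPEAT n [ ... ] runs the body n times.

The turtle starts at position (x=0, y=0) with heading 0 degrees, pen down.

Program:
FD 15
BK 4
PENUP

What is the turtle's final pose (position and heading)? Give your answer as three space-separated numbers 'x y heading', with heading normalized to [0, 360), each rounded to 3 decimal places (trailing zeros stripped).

Answer: 11 0 0

Derivation:
Executing turtle program step by step:
Start: pos=(0,0), heading=0, pen down
FD 15: (0,0) -> (15,0) [heading=0, draw]
BK 4: (15,0) -> (11,0) [heading=0, draw]
PU: pen up
Final: pos=(11,0), heading=0, 2 segment(s) drawn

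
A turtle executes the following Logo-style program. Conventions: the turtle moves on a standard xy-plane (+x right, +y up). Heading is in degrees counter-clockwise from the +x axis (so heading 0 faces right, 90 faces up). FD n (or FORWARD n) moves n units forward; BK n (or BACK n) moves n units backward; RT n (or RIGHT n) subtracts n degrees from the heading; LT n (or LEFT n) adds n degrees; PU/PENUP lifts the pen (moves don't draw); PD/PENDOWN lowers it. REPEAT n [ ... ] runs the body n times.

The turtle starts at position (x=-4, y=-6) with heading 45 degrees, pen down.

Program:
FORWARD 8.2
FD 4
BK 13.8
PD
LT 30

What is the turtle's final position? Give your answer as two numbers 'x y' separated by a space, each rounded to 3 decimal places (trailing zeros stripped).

Answer: -5.131 -7.131

Derivation:
Executing turtle program step by step:
Start: pos=(-4,-6), heading=45, pen down
FD 8.2: (-4,-6) -> (1.798,-0.202) [heading=45, draw]
FD 4: (1.798,-0.202) -> (4.627,2.627) [heading=45, draw]
BK 13.8: (4.627,2.627) -> (-5.131,-7.131) [heading=45, draw]
PD: pen down
LT 30: heading 45 -> 75
Final: pos=(-5.131,-7.131), heading=75, 3 segment(s) drawn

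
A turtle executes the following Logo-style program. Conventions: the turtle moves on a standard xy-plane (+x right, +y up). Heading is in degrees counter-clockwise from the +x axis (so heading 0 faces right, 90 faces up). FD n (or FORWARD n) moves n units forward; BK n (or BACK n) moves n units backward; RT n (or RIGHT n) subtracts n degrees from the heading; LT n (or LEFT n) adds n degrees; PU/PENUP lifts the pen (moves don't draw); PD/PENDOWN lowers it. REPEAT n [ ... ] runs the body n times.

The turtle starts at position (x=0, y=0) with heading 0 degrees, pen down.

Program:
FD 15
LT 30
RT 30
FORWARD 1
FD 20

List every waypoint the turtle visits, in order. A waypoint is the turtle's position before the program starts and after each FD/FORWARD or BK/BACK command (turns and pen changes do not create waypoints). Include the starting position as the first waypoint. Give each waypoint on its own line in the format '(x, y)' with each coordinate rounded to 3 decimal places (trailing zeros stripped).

Executing turtle program step by step:
Start: pos=(0,0), heading=0, pen down
FD 15: (0,0) -> (15,0) [heading=0, draw]
LT 30: heading 0 -> 30
RT 30: heading 30 -> 0
FD 1: (15,0) -> (16,0) [heading=0, draw]
FD 20: (16,0) -> (36,0) [heading=0, draw]
Final: pos=(36,0), heading=0, 3 segment(s) drawn
Waypoints (4 total):
(0, 0)
(15, 0)
(16, 0)
(36, 0)

Answer: (0, 0)
(15, 0)
(16, 0)
(36, 0)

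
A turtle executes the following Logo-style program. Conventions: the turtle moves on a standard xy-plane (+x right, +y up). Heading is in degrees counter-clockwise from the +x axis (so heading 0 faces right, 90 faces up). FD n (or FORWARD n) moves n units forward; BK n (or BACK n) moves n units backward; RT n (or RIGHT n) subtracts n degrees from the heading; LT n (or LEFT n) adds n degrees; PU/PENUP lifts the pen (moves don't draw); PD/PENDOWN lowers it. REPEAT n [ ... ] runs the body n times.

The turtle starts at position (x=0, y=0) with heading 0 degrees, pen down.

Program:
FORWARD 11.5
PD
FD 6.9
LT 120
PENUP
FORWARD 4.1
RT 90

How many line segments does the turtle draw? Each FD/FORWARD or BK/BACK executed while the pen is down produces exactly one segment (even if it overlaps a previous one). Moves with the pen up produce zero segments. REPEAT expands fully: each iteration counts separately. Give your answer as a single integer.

Answer: 2

Derivation:
Executing turtle program step by step:
Start: pos=(0,0), heading=0, pen down
FD 11.5: (0,0) -> (11.5,0) [heading=0, draw]
PD: pen down
FD 6.9: (11.5,0) -> (18.4,0) [heading=0, draw]
LT 120: heading 0 -> 120
PU: pen up
FD 4.1: (18.4,0) -> (16.35,3.551) [heading=120, move]
RT 90: heading 120 -> 30
Final: pos=(16.35,3.551), heading=30, 2 segment(s) drawn
Segments drawn: 2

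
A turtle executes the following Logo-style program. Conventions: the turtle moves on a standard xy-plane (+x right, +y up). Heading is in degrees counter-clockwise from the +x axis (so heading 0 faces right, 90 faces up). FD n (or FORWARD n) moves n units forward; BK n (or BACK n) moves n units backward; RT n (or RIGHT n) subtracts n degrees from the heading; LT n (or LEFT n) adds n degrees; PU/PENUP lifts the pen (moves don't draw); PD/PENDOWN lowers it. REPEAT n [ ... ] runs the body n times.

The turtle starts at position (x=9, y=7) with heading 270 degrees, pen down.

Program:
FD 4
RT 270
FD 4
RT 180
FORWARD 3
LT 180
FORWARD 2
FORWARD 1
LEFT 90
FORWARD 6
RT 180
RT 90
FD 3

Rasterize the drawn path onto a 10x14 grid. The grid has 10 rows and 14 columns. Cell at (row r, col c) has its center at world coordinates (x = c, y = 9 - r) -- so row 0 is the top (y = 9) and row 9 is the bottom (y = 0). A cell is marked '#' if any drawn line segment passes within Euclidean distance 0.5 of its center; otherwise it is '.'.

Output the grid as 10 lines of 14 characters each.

Segment 0: (9,7) -> (9,3)
Segment 1: (9,3) -> (13,3)
Segment 2: (13,3) -> (10,3)
Segment 3: (10,3) -> (12,3)
Segment 4: (12,3) -> (13,3)
Segment 5: (13,3) -> (13,9)
Segment 6: (13,9) -> (10,9)

Answer: ..........####
.............#
.........#...#
.........#...#
.........#...#
.........#...#
.........#####
..............
..............
..............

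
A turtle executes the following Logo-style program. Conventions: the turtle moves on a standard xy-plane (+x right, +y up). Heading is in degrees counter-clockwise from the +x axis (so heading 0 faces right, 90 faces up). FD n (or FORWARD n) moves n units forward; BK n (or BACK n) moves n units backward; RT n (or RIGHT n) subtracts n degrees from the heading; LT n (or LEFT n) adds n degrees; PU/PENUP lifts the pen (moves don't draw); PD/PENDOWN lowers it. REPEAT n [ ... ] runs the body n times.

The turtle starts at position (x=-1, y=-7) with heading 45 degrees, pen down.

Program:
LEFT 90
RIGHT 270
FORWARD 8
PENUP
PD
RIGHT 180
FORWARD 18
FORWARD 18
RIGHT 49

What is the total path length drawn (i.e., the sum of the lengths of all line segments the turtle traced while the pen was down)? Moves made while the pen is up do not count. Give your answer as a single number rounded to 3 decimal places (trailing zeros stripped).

Executing turtle program step by step:
Start: pos=(-1,-7), heading=45, pen down
LT 90: heading 45 -> 135
RT 270: heading 135 -> 225
FD 8: (-1,-7) -> (-6.657,-12.657) [heading=225, draw]
PU: pen up
PD: pen down
RT 180: heading 225 -> 45
FD 18: (-6.657,-12.657) -> (6.071,0.071) [heading=45, draw]
FD 18: (6.071,0.071) -> (18.799,12.799) [heading=45, draw]
RT 49: heading 45 -> 356
Final: pos=(18.799,12.799), heading=356, 3 segment(s) drawn

Segment lengths:
  seg 1: (-1,-7) -> (-6.657,-12.657), length = 8
  seg 2: (-6.657,-12.657) -> (6.071,0.071), length = 18
  seg 3: (6.071,0.071) -> (18.799,12.799), length = 18
Total = 44

Answer: 44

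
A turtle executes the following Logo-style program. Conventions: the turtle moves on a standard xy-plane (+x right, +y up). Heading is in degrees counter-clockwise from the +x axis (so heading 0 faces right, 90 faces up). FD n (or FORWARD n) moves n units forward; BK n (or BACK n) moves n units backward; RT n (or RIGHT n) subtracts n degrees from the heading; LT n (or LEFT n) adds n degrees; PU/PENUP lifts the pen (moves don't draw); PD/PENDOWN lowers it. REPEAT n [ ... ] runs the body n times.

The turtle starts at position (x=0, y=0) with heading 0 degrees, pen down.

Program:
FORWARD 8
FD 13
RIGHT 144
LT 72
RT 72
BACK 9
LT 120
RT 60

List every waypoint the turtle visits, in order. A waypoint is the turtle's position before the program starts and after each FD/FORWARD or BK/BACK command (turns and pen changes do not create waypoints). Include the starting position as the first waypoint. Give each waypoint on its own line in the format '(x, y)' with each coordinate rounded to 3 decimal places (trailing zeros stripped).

Answer: (0, 0)
(8, 0)
(21, 0)
(28.281, 5.29)

Derivation:
Executing turtle program step by step:
Start: pos=(0,0), heading=0, pen down
FD 8: (0,0) -> (8,0) [heading=0, draw]
FD 13: (8,0) -> (21,0) [heading=0, draw]
RT 144: heading 0 -> 216
LT 72: heading 216 -> 288
RT 72: heading 288 -> 216
BK 9: (21,0) -> (28.281,5.29) [heading=216, draw]
LT 120: heading 216 -> 336
RT 60: heading 336 -> 276
Final: pos=(28.281,5.29), heading=276, 3 segment(s) drawn
Waypoints (4 total):
(0, 0)
(8, 0)
(21, 0)
(28.281, 5.29)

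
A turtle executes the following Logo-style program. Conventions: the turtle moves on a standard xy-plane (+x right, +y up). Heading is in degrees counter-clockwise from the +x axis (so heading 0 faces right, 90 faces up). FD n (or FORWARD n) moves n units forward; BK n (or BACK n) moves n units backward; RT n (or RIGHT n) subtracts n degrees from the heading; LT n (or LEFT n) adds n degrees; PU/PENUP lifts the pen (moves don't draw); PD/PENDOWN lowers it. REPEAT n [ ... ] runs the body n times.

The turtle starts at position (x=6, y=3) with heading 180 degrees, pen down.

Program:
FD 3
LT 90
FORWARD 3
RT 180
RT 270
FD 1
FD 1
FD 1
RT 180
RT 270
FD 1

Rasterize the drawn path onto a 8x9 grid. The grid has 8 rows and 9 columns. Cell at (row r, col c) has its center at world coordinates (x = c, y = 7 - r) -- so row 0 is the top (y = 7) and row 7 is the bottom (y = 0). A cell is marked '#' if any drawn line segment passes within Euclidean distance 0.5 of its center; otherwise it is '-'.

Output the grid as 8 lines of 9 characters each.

Segment 0: (6,3) -> (3,3)
Segment 1: (3,3) -> (3,0)
Segment 2: (3,0) -> (2,0)
Segment 3: (2,0) -> (1,0)
Segment 4: (1,0) -> (-0,0)
Segment 5: (-0,0) -> (-0,1)

Answer: ---------
---------
---------
---------
---####--
---#-----
#--#-----
####-----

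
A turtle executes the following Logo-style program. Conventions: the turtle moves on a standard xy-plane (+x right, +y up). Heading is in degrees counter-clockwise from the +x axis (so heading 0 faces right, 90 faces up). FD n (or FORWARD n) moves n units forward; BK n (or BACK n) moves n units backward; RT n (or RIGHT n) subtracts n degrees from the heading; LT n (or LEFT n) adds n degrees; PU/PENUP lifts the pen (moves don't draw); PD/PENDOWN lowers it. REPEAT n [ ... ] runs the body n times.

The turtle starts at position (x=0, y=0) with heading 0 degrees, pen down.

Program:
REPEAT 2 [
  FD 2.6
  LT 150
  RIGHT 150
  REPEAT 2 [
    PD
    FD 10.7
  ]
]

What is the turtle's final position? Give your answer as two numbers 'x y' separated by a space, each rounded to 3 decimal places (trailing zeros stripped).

Executing turtle program step by step:
Start: pos=(0,0), heading=0, pen down
REPEAT 2 [
  -- iteration 1/2 --
  FD 2.6: (0,0) -> (2.6,0) [heading=0, draw]
  LT 150: heading 0 -> 150
  RT 150: heading 150 -> 0
  REPEAT 2 [
    -- iteration 1/2 --
    PD: pen down
    FD 10.7: (2.6,0) -> (13.3,0) [heading=0, draw]
    -- iteration 2/2 --
    PD: pen down
    FD 10.7: (13.3,0) -> (24,0) [heading=0, draw]
  ]
  -- iteration 2/2 --
  FD 2.6: (24,0) -> (26.6,0) [heading=0, draw]
  LT 150: heading 0 -> 150
  RT 150: heading 150 -> 0
  REPEAT 2 [
    -- iteration 1/2 --
    PD: pen down
    FD 10.7: (26.6,0) -> (37.3,0) [heading=0, draw]
    -- iteration 2/2 --
    PD: pen down
    FD 10.7: (37.3,0) -> (48,0) [heading=0, draw]
  ]
]
Final: pos=(48,0), heading=0, 6 segment(s) drawn

Answer: 48 0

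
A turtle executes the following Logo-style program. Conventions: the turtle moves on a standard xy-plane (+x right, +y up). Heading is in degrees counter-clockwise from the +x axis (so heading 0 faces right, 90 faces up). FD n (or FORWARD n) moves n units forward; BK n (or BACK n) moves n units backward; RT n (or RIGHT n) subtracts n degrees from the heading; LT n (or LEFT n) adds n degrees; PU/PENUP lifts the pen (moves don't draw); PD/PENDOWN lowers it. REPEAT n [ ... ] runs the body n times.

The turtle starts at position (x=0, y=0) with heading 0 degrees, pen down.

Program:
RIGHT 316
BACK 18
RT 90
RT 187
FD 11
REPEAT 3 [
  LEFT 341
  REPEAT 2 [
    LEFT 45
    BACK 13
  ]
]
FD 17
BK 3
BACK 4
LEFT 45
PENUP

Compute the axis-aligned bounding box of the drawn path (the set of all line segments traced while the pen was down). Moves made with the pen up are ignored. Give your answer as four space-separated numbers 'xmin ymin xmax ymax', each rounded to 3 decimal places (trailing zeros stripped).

Executing turtle program step by step:
Start: pos=(0,0), heading=0, pen down
RT 316: heading 0 -> 44
BK 18: (0,0) -> (-12.948,-12.504) [heading=44, draw]
RT 90: heading 44 -> 314
RT 187: heading 314 -> 127
FD 11: (-12.948,-12.504) -> (-19.568,-3.719) [heading=127, draw]
REPEAT 3 [
  -- iteration 1/3 --
  LT 341: heading 127 -> 108
  REPEAT 2 [
    -- iteration 1/2 --
    LT 45: heading 108 -> 153
    BK 13: (-19.568,-3.719) -> (-7.985,-9.621) [heading=153, draw]
    -- iteration 2/2 --
    LT 45: heading 153 -> 198
    BK 13: (-7.985,-9.621) -> (4.379,-5.604) [heading=198, draw]
  ]
  -- iteration 2/3 --
  LT 341: heading 198 -> 179
  REPEAT 2 [
    -- iteration 1/2 --
    LT 45: heading 179 -> 224
    BK 13: (4.379,-5.604) -> (13.73,3.427) [heading=224, draw]
    -- iteration 2/2 --
    LT 45: heading 224 -> 269
    BK 13: (13.73,3.427) -> (13.957,16.425) [heading=269, draw]
  ]
  -- iteration 3/3 --
  LT 341: heading 269 -> 250
  REPEAT 2 [
    -- iteration 1/2 --
    LT 45: heading 250 -> 295
    BK 13: (13.957,16.425) -> (8.463,28.207) [heading=295, draw]
    -- iteration 2/2 --
    LT 45: heading 295 -> 340
    BK 13: (8.463,28.207) -> (-3.753,32.653) [heading=340, draw]
  ]
]
FD 17: (-3.753,32.653) -> (12.222,26.839) [heading=340, draw]
BK 3: (12.222,26.839) -> (9.403,27.865) [heading=340, draw]
BK 4: (9.403,27.865) -> (5.644,29.233) [heading=340, draw]
LT 45: heading 340 -> 25
PU: pen up
Final: pos=(5.644,29.233), heading=25, 11 segment(s) drawn

Segment endpoints: x in {-19.568, -12.948, -7.985, -3.753, 0, 4.379, 5.644, 8.463, 9.403, 12.222, 13.73, 13.957}, y in {-12.504, -9.621, -5.604, -3.719, 0, 3.427, 16.425, 26.839, 27.865, 28.207, 29.233, 32.653}
xmin=-19.568, ymin=-12.504, xmax=13.957, ymax=32.653

Answer: -19.568 -12.504 13.957 32.653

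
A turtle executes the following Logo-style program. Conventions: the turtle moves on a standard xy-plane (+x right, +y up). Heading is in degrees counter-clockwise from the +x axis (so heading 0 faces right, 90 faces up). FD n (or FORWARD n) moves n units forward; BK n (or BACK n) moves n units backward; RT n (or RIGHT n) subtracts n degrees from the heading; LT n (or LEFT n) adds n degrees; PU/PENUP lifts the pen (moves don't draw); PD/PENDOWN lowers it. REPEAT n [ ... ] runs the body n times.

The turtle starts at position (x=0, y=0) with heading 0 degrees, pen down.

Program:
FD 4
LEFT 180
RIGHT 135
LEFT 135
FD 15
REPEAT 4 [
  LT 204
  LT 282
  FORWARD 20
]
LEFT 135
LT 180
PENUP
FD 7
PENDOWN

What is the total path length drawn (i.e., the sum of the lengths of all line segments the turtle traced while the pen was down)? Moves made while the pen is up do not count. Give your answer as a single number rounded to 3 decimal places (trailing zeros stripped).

Answer: 99

Derivation:
Executing turtle program step by step:
Start: pos=(0,0), heading=0, pen down
FD 4: (0,0) -> (4,0) [heading=0, draw]
LT 180: heading 0 -> 180
RT 135: heading 180 -> 45
LT 135: heading 45 -> 180
FD 15: (4,0) -> (-11,0) [heading=180, draw]
REPEAT 4 [
  -- iteration 1/4 --
  LT 204: heading 180 -> 24
  LT 282: heading 24 -> 306
  FD 20: (-11,0) -> (0.756,-16.18) [heading=306, draw]
  -- iteration 2/4 --
  LT 204: heading 306 -> 150
  LT 282: heading 150 -> 72
  FD 20: (0.756,-16.18) -> (6.936,2.841) [heading=72, draw]
  -- iteration 3/4 --
  LT 204: heading 72 -> 276
  LT 282: heading 276 -> 198
  FD 20: (6.936,2.841) -> (-12.085,-3.34) [heading=198, draw]
  -- iteration 4/4 --
  LT 204: heading 198 -> 42
  LT 282: heading 42 -> 324
  FD 20: (-12.085,-3.34) -> (4.095,-15.095) [heading=324, draw]
]
LT 135: heading 324 -> 99
LT 180: heading 99 -> 279
PU: pen up
FD 7: (4.095,-15.095) -> (5.19,-22.009) [heading=279, move]
PD: pen down
Final: pos=(5.19,-22.009), heading=279, 6 segment(s) drawn

Segment lengths:
  seg 1: (0,0) -> (4,0), length = 4
  seg 2: (4,0) -> (-11,0), length = 15
  seg 3: (-11,0) -> (0.756,-16.18), length = 20
  seg 4: (0.756,-16.18) -> (6.936,2.841), length = 20
  seg 5: (6.936,2.841) -> (-12.085,-3.34), length = 20
  seg 6: (-12.085,-3.34) -> (4.095,-15.095), length = 20
Total = 99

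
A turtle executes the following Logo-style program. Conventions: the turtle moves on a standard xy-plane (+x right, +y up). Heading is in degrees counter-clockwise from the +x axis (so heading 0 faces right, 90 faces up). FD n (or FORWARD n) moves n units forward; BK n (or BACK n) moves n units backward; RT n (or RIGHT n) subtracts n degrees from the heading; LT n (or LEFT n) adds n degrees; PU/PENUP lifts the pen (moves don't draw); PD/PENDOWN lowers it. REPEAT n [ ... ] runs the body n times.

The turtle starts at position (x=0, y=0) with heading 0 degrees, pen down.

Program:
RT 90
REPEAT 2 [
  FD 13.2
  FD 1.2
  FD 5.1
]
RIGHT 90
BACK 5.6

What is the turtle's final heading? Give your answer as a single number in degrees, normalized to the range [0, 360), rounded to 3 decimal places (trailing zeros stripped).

Executing turtle program step by step:
Start: pos=(0,0), heading=0, pen down
RT 90: heading 0 -> 270
REPEAT 2 [
  -- iteration 1/2 --
  FD 13.2: (0,0) -> (0,-13.2) [heading=270, draw]
  FD 1.2: (0,-13.2) -> (0,-14.4) [heading=270, draw]
  FD 5.1: (0,-14.4) -> (0,-19.5) [heading=270, draw]
  -- iteration 2/2 --
  FD 13.2: (0,-19.5) -> (0,-32.7) [heading=270, draw]
  FD 1.2: (0,-32.7) -> (0,-33.9) [heading=270, draw]
  FD 5.1: (0,-33.9) -> (0,-39) [heading=270, draw]
]
RT 90: heading 270 -> 180
BK 5.6: (0,-39) -> (5.6,-39) [heading=180, draw]
Final: pos=(5.6,-39), heading=180, 7 segment(s) drawn

Answer: 180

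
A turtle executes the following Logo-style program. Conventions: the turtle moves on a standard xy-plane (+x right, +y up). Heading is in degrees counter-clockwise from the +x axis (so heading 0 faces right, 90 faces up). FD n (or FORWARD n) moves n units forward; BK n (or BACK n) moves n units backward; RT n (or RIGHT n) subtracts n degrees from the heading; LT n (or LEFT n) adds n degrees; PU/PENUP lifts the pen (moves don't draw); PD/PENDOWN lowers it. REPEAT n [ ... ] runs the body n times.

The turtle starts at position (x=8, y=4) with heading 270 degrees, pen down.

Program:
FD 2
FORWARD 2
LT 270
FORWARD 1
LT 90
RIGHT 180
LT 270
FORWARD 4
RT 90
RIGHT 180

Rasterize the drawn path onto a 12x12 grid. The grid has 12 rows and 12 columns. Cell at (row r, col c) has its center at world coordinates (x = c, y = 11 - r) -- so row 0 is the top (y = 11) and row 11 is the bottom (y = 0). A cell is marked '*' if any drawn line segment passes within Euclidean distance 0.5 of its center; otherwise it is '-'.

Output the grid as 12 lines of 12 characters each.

Segment 0: (8,4) -> (8,2)
Segment 1: (8,2) -> (8,0)
Segment 2: (8,0) -> (7,0)
Segment 3: (7,0) -> (11,-0)

Answer: ------------
------------
------------
------------
------------
------------
------------
--------*---
--------*---
--------*---
--------*---
-------*****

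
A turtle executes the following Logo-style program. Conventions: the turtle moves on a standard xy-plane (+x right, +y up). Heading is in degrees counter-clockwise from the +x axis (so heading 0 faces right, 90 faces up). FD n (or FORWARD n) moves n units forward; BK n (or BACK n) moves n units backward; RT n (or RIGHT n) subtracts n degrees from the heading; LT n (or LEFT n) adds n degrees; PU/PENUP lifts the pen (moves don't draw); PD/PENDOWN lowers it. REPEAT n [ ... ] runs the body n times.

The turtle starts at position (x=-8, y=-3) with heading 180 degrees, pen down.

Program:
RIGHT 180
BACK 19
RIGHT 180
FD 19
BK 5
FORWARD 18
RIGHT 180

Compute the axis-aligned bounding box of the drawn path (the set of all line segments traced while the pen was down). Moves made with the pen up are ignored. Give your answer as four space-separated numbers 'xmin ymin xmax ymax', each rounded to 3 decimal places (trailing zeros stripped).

Executing turtle program step by step:
Start: pos=(-8,-3), heading=180, pen down
RT 180: heading 180 -> 0
BK 19: (-8,-3) -> (-27,-3) [heading=0, draw]
RT 180: heading 0 -> 180
FD 19: (-27,-3) -> (-46,-3) [heading=180, draw]
BK 5: (-46,-3) -> (-41,-3) [heading=180, draw]
FD 18: (-41,-3) -> (-59,-3) [heading=180, draw]
RT 180: heading 180 -> 0
Final: pos=(-59,-3), heading=0, 4 segment(s) drawn

Segment endpoints: x in {-59, -46, -41, -27, -8}, y in {-3, -3, -3, -3}
xmin=-59, ymin=-3, xmax=-8, ymax=-3

Answer: -59 -3 -8 -3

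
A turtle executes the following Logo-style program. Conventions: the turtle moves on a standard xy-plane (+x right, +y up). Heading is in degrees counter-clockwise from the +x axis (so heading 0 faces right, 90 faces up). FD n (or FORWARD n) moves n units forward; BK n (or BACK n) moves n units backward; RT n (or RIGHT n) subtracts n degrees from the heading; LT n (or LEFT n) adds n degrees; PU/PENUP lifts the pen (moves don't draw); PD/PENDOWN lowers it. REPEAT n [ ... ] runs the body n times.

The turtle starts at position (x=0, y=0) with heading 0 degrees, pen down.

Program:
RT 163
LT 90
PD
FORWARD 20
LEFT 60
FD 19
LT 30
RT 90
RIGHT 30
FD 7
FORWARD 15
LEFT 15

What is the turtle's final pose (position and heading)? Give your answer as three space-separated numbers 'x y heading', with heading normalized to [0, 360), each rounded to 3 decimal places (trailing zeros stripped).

Executing turtle program step by step:
Start: pos=(0,0), heading=0, pen down
RT 163: heading 0 -> 197
LT 90: heading 197 -> 287
PD: pen down
FD 20: (0,0) -> (5.847,-19.126) [heading=287, draw]
LT 60: heading 287 -> 347
FD 19: (5.847,-19.126) -> (24.36,-23.4) [heading=347, draw]
LT 30: heading 347 -> 17
RT 90: heading 17 -> 287
RT 30: heading 287 -> 257
FD 7: (24.36,-23.4) -> (22.786,-30.221) [heading=257, draw]
FD 15: (22.786,-30.221) -> (19.412,-44.836) [heading=257, draw]
LT 15: heading 257 -> 272
Final: pos=(19.412,-44.836), heading=272, 4 segment(s) drawn

Answer: 19.412 -44.836 272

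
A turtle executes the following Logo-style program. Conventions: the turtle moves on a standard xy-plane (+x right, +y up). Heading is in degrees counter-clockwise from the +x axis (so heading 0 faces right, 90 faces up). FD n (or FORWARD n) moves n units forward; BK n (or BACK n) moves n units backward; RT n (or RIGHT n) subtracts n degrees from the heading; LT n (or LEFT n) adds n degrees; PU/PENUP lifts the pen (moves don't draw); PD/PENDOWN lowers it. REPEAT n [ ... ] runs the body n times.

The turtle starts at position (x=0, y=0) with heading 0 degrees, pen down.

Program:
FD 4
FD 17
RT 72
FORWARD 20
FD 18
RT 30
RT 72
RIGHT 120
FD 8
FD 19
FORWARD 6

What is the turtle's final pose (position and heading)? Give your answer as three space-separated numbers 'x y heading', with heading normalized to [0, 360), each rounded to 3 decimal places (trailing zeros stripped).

Executing turtle program step by step:
Start: pos=(0,0), heading=0, pen down
FD 4: (0,0) -> (4,0) [heading=0, draw]
FD 17: (4,0) -> (21,0) [heading=0, draw]
RT 72: heading 0 -> 288
FD 20: (21,0) -> (27.18,-19.021) [heading=288, draw]
FD 18: (27.18,-19.021) -> (32.743,-36.14) [heading=288, draw]
RT 30: heading 288 -> 258
RT 72: heading 258 -> 186
RT 120: heading 186 -> 66
FD 8: (32.743,-36.14) -> (35.997,-28.832) [heading=66, draw]
FD 19: (35.997,-28.832) -> (43.725,-11.474) [heading=66, draw]
FD 6: (43.725,-11.474) -> (46.165,-5.993) [heading=66, draw]
Final: pos=(46.165,-5.993), heading=66, 7 segment(s) drawn

Answer: 46.165 -5.993 66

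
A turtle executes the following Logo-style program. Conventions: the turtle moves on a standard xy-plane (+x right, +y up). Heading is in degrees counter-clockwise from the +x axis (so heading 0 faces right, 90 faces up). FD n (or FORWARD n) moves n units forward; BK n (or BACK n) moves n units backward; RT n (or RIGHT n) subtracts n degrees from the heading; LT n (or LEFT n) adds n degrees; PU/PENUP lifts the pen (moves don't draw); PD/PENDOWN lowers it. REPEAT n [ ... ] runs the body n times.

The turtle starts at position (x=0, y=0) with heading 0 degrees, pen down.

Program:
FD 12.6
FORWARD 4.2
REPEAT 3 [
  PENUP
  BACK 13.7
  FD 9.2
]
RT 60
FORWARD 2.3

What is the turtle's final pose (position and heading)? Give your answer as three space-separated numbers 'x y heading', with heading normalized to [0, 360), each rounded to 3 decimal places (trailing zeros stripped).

Answer: 4.45 -1.992 300

Derivation:
Executing turtle program step by step:
Start: pos=(0,0), heading=0, pen down
FD 12.6: (0,0) -> (12.6,0) [heading=0, draw]
FD 4.2: (12.6,0) -> (16.8,0) [heading=0, draw]
REPEAT 3 [
  -- iteration 1/3 --
  PU: pen up
  BK 13.7: (16.8,0) -> (3.1,0) [heading=0, move]
  FD 9.2: (3.1,0) -> (12.3,0) [heading=0, move]
  -- iteration 2/3 --
  PU: pen up
  BK 13.7: (12.3,0) -> (-1.4,0) [heading=0, move]
  FD 9.2: (-1.4,0) -> (7.8,0) [heading=0, move]
  -- iteration 3/3 --
  PU: pen up
  BK 13.7: (7.8,0) -> (-5.9,0) [heading=0, move]
  FD 9.2: (-5.9,0) -> (3.3,0) [heading=0, move]
]
RT 60: heading 0 -> 300
FD 2.3: (3.3,0) -> (4.45,-1.992) [heading=300, move]
Final: pos=(4.45,-1.992), heading=300, 2 segment(s) drawn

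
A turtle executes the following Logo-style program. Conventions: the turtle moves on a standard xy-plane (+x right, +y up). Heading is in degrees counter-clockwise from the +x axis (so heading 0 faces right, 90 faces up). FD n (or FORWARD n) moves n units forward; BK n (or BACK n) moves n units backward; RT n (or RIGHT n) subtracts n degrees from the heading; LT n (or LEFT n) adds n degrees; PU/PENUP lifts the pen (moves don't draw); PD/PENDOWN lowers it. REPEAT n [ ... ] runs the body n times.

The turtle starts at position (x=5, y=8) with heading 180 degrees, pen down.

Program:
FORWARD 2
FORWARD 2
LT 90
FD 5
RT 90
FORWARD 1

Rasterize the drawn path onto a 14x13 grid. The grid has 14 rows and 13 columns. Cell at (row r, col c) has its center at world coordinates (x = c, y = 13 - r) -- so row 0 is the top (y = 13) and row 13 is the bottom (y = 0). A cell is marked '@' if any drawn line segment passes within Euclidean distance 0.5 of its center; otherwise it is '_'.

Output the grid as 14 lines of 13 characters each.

Segment 0: (5,8) -> (3,8)
Segment 1: (3,8) -> (1,8)
Segment 2: (1,8) -> (1,3)
Segment 3: (1,3) -> (-0,3)

Answer: _____________
_____________
_____________
_____________
_____________
_@@@@@_______
_@___________
_@___________
_@___________
_@___________
@@___________
_____________
_____________
_____________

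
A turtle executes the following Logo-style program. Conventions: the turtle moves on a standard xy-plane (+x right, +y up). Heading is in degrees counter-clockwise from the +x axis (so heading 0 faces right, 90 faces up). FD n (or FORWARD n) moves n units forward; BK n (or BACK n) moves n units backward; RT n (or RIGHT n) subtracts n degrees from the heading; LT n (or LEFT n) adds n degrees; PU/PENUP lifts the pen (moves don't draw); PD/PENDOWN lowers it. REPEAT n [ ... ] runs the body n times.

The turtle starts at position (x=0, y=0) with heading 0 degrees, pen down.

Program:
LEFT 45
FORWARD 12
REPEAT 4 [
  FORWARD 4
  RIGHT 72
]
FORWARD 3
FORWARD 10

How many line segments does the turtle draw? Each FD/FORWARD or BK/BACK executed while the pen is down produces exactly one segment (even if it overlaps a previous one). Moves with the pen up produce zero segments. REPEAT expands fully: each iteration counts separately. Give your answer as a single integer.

Executing turtle program step by step:
Start: pos=(0,0), heading=0, pen down
LT 45: heading 0 -> 45
FD 12: (0,0) -> (8.485,8.485) [heading=45, draw]
REPEAT 4 [
  -- iteration 1/4 --
  FD 4: (8.485,8.485) -> (11.314,11.314) [heading=45, draw]
  RT 72: heading 45 -> 333
  -- iteration 2/4 --
  FD 4: (11.314,11.314) -> (14.878,9.498) [heading=333, draw]
  RT 72: heading 333 -> 261
  -- iteration 3/4 --
  FD 4: (14.878,9.498) -> (14.252,5.547) [heading=261, draw]
  RT 72: heading 261 -> 189
  -- iteration 4/4 --
  FD 4: (14.252,5.547) -> (10.301,4.921) [heading=189, draw]
  RT 72: heading 189 -> 117
]
FD 3: (10.301,4.921) -> (8.939,7.594) [heading=117, draw]
FD 10: (8.939,7.594) -> (4.399,16.504) [heading=117, draw]
Final: pos=(4.399,16.504), heading=117, 7 segment(s) drawn
Segments drawn: 7

Answer: 7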